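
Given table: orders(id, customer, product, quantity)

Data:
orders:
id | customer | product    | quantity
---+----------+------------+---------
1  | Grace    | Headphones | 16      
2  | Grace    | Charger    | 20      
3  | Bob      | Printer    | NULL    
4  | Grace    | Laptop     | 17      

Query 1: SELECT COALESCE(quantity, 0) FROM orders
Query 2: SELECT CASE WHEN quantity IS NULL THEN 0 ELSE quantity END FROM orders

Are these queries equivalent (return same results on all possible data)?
Yes, equivalent

Both queries return: [(0,), (16,), (17,), (20,)]

Reason: COALESCE vs CASE for NULL handling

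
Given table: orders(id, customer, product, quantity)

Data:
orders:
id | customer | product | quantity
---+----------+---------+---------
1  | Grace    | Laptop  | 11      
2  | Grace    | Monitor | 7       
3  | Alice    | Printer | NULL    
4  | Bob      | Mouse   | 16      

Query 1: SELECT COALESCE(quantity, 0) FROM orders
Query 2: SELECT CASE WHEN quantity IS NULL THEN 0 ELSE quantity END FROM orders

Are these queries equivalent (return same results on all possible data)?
Yes, equivalent

Both queries return: [(0,), (7,), (11,), (16,)]

Reason: COALESCE vs CASE for NULL handling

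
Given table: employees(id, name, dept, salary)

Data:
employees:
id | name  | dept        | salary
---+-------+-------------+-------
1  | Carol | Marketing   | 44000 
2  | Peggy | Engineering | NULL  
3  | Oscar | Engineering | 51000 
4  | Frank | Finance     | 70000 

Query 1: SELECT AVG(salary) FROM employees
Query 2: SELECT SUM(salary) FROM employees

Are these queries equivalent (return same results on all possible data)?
No, not equivalent

Query 1 returns: [(55000.0,)]
Query 2 returns: [(165000,)]

Reason: AVG vs SUM give different aggregate values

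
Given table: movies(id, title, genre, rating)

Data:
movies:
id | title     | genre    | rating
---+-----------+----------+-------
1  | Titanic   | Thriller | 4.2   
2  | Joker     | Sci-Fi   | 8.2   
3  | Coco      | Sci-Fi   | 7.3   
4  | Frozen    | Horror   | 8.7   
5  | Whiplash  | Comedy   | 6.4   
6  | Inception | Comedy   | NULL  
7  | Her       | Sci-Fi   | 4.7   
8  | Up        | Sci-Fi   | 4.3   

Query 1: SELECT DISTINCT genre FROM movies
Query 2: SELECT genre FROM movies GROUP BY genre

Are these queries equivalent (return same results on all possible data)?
Yes, equivalent

Both queries return: [('Comedy',), ('Horror',), ('Sci-Fi',), ('Thriller',)]

Reason: Both get unique genres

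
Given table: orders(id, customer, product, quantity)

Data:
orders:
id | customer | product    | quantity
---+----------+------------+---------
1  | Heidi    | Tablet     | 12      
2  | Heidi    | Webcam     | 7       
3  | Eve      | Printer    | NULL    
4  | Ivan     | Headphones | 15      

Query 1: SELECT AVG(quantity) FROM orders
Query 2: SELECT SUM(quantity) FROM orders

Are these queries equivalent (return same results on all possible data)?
No, not equivalent

Query 1 returns: [(11.333333333333334,)]
Query 2 returns: [(34,)]

Reason: AVG vs SUM give different aggregate values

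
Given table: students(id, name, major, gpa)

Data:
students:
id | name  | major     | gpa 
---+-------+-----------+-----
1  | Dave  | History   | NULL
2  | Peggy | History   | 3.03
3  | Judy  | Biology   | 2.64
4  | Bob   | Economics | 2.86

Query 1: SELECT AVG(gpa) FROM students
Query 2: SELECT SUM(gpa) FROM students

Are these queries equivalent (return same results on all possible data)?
No, not equivalent

Query 1 returns: [(2.8433333333333333,)]
Query 2 returns: [(8.53,)]

Reason: AVG vs SUM give different aggregate values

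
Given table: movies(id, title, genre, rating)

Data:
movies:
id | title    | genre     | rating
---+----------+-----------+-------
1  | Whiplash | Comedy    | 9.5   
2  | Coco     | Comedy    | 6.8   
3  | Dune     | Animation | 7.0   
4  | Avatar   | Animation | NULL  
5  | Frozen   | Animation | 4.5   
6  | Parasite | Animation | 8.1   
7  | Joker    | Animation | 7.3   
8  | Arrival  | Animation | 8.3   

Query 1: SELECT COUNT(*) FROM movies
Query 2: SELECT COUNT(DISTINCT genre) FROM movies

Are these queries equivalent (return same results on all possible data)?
No, not equivalent

Query 1 returns: [(8,)]
Query 2 returns: [(2,)]

Reason: COUNT(*) counts rows, COUNT(DISTINCT genre) counts unique genres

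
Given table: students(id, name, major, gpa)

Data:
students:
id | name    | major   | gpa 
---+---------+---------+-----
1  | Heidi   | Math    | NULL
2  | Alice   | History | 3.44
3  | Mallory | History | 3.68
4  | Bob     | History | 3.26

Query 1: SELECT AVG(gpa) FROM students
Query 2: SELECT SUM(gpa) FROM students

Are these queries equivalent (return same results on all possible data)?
No, not equivalent

Query 1 returns: [(3.4599999999999995,)]
Query 2 returns: [(10.379999999999999,)]

Reason: AVG vs SUM give different aggregate values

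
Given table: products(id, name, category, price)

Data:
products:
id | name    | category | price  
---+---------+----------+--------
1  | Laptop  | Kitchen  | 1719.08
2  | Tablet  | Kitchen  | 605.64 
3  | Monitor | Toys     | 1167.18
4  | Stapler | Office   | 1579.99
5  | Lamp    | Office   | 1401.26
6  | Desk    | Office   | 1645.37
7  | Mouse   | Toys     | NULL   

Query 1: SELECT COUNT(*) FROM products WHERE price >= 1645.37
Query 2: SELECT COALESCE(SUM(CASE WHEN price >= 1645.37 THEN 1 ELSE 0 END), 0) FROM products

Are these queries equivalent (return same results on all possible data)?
Yes, equivalent

Both queries return: [(2,)]

Reason: COUNT with WHERE vs conditional SUM (COALESCE handles empty-table NULL)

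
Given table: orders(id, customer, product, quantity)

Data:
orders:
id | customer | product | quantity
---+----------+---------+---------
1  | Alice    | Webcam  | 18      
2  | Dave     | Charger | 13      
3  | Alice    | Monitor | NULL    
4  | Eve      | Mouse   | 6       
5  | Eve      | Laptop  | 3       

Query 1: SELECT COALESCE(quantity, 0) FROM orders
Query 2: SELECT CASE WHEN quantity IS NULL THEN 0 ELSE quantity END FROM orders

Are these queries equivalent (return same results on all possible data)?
Yes, equivalent

Both queries return: [(0,), (3,), (6,), (13,), (18,)]

Reason: COALESCE vs CASE for NULL handling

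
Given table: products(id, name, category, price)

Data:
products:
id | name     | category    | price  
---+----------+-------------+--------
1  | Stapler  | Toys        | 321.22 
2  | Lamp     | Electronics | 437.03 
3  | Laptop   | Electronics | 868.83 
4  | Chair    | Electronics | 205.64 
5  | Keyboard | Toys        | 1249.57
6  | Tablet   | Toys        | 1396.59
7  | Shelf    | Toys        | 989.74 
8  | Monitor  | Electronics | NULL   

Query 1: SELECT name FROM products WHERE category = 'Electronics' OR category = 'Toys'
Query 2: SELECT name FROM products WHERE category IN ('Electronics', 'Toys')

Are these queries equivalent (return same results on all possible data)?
Yes, equivalent

Both queries return: [('Chair',), ('Keyboard',), ('Lamp',), ('Laptop',), ('Monitor',), ('Shelf',), ('Stapler',), ('Tablet',)]

Reason: OR vs IN are equivalent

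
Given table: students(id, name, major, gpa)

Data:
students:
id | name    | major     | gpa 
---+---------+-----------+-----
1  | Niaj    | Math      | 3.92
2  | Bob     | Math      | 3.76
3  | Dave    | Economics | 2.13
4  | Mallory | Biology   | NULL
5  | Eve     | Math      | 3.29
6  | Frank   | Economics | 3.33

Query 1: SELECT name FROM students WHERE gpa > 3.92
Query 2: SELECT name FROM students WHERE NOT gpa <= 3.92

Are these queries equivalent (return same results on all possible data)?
Yes, equivalent

Both queries return: []

Reason: Both filter gpa > 3.92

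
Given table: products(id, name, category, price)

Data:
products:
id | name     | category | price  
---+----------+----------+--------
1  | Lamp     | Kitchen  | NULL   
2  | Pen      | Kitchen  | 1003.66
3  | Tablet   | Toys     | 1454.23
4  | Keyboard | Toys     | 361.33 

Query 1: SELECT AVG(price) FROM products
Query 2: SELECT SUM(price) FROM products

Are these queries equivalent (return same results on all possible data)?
No, not equivalent

Query 1 returns: [(939.7399999999999,)]
Query 2 returns: [(2819.22,)]

Reason: AVG vs SUM give different aggregate values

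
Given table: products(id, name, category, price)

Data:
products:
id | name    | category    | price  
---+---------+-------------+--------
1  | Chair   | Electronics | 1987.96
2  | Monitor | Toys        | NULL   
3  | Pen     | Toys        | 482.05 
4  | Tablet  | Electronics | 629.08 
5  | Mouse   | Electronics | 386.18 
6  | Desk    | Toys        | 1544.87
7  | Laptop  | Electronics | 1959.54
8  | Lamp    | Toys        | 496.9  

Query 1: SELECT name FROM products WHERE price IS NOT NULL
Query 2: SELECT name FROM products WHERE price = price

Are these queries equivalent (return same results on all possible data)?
Yes, equivalent

Both queries return: [('Chair',), ('Desk',), ('Lamp',), ('Laptop',), ('Mouse',), ('Pen',), ('Tablet',)]

Reason: IS NOT NULL vs self-equality (both exclude NULLs)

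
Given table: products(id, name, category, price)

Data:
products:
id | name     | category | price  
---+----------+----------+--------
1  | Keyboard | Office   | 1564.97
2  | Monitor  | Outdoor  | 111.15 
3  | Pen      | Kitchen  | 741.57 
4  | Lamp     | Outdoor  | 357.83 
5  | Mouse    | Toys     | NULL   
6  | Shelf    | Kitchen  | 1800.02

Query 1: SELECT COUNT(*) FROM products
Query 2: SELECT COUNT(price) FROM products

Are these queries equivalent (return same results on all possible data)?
No, not equivalent

Query 1 returns: [(6,)]
Query 2 returns: [(5,)]

Reason: COUNT(*) includes NULLs, COUNT(column) excludes them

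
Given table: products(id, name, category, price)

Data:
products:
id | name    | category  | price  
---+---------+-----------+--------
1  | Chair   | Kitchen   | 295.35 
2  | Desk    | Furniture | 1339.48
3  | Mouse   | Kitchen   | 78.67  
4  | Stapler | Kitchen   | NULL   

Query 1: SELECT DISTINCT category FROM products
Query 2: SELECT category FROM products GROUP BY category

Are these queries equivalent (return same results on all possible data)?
Yes, equivalent

Both queries return: [('Furniture',), ('Kitchen',)]

Reason: Both get unique categorys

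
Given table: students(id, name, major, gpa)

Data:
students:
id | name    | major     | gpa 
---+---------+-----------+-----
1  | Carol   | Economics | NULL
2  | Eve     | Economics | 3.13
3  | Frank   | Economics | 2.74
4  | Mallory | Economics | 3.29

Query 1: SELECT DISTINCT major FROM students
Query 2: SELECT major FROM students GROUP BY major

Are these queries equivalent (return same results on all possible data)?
Yes, equivalent

Both queries return: [('Economics',)]

Reason: Both get unique majors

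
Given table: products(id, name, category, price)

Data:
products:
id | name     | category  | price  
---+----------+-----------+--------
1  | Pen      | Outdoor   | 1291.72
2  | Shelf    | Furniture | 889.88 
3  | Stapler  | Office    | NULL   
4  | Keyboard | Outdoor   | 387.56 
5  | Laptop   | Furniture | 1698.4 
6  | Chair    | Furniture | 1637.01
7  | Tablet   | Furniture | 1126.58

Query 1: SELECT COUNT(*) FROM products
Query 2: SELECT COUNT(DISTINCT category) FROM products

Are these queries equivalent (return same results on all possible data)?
No, not equivalent

Query 1 returns: [(7,)]
Query 2 returns: [(3,)]

Reason: COUNT(*) counts rows, COUNT(DISTINCT category) counts unique categorys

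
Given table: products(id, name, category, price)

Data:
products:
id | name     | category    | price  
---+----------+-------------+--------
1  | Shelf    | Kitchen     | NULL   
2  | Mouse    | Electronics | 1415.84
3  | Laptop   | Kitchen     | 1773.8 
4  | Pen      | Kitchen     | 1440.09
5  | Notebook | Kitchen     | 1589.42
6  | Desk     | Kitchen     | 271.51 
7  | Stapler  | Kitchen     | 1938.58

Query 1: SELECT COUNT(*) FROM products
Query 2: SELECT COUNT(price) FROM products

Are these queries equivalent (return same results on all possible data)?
No, not equivalent

Query 1 returns: [(7,)]
Query 2 returns: [(6,)]

Reason: COUNT(*) includes NULLs, COUNT(column) excludes them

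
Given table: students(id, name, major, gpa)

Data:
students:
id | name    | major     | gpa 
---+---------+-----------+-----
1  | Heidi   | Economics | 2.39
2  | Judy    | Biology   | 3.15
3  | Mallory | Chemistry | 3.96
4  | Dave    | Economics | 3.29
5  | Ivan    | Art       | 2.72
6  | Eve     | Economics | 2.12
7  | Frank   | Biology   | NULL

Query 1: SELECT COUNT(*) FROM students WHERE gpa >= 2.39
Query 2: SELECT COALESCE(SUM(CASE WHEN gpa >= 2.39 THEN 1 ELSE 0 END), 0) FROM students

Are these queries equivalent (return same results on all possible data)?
Yes, equivalent

Both queries return: [(5,)]

Reason: COUNT with WHERE vs conditional SUM (COALESCE handles empty-table NULL)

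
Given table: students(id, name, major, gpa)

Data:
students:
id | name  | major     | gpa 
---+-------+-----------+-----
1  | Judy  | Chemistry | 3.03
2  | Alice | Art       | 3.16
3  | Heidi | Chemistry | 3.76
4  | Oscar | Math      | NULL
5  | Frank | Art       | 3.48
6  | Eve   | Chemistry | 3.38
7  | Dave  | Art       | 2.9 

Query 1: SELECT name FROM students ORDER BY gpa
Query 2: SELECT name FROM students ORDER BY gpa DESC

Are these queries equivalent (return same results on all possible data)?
No, not equivalent

Query 1 returns: [('Oscar',), ('Dave',), ('Judy',), ('Alice',), ('Eve',), ('Frank',), ('Heidi',)]
Query 2 returns: [('Heidi',), ('Frank',), ('Eve',), ('Alice',), ('Judy',), ('Dave',), ('Oscar',)]

Reason: ASC vs DESC gives opposite ordering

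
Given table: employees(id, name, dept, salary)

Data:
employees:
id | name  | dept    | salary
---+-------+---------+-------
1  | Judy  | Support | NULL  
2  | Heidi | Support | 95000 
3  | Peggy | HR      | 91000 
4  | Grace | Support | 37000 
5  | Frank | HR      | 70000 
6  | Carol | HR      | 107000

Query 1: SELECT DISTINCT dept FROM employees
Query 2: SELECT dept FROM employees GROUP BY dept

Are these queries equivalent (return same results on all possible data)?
Yes, equivalent

Both queries return: [('HR',), ('Support',)]

Reason: Both get unique depts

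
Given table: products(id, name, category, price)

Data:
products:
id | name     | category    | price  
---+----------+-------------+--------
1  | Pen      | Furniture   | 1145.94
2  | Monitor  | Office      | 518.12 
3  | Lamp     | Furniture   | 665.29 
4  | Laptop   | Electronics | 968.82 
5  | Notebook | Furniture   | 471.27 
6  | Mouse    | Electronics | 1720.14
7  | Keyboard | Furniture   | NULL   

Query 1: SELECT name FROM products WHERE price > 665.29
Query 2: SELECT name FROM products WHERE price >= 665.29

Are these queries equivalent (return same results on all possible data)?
No, not equivalent

Query 1 returns: [('Pen',), ('Laptop',), ('Mouse',)]
Query 2 returns: [('Pen',), ('Lamp',), ('Laptop',), ('Mouse',)]

Reason: > vs >= gives different results when price = 665.29 exists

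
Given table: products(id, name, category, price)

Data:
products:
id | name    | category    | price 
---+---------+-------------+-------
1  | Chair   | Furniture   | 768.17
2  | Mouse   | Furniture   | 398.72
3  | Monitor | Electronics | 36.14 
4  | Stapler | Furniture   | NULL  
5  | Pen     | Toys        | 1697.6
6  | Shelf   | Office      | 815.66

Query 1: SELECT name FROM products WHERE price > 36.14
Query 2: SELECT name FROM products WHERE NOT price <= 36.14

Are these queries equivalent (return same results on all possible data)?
Yes, equivalent

Both queries return: [('Chair',), ('Mouse',), ('Pen',), ('Shelf',)]

Reason: Both filter price > 36.14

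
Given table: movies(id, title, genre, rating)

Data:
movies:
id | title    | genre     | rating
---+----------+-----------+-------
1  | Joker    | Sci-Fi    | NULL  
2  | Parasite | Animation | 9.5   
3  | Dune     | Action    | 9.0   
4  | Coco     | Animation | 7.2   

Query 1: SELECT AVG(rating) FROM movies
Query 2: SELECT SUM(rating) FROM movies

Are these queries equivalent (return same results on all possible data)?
No, not equivalent

Query 1 returns: [(8.566666666666666,)]
Query 2 returns: [(25.7,)]

Reason: AVG vs SUM give different aggregate values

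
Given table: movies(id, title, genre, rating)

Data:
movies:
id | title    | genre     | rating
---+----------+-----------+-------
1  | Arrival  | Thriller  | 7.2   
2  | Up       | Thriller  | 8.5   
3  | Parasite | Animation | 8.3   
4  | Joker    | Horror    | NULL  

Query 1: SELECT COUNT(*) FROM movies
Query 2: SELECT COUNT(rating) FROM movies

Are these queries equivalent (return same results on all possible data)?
No, not equivalent

Query 1 returns: [(4,)]
Query 2 returns: [(3,)]

Reason: COUNT(*) includes NULLs, COUNT(column) excludes them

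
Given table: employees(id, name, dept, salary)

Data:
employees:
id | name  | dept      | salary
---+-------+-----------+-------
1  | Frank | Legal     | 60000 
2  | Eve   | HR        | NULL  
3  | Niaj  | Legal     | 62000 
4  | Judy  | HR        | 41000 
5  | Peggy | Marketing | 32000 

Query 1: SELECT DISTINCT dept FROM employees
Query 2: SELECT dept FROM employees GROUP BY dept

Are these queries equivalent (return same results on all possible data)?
Yes, equivalent

Both queries return: [('HR',), ('Legal',), ('Marketing',)]

Reason: Both get unique depts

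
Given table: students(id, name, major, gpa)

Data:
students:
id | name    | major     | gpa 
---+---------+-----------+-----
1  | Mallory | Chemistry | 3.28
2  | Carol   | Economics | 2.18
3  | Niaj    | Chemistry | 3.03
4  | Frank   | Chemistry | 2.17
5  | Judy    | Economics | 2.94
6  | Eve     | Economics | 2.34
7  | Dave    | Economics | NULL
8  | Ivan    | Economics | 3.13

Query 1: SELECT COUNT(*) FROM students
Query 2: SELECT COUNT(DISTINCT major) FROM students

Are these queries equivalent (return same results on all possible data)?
No, not equivalent

Query 1 returns: [(8,)]
Query 2 returns: [(2,)]

Reason: COUNT(*) counts rows, COUNT(DISTINCT major) counts unique majors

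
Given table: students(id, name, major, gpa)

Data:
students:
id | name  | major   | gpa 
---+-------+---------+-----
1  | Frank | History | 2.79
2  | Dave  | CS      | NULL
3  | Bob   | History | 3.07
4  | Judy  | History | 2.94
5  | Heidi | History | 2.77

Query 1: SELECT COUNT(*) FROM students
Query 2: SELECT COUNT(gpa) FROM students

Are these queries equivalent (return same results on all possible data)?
No, not equivalent

Query 1 returns: [(5,)]
Query 2 returns: [(4,)]

Reason: COUNT(*) includes NULLs, COUNT(column) excludes them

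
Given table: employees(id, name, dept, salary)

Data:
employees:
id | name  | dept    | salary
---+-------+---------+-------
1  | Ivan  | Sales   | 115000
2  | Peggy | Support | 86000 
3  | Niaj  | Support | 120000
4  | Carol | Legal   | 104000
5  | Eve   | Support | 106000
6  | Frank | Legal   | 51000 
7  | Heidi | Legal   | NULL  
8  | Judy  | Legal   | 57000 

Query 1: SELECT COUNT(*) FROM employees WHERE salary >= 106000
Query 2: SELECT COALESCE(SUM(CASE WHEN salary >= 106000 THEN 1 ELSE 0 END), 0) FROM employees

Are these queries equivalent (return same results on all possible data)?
Yes, equivalent

Both queries return: [(3,)]

Reason: COUNT with WHERE vs conditional SUM (COALESCE handles empty-table NULL)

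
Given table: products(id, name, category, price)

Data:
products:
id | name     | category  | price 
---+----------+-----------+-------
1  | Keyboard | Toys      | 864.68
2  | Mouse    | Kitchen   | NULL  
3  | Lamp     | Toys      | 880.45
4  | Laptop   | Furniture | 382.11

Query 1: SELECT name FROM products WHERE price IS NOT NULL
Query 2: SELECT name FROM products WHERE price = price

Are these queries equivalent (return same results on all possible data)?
Yes, equivalent

Both queries return: [('Keyboard',), ('Lamp',), ('Laptop',)]

Reason: IS NOT NULL vs self-equality (both exclude NULLs)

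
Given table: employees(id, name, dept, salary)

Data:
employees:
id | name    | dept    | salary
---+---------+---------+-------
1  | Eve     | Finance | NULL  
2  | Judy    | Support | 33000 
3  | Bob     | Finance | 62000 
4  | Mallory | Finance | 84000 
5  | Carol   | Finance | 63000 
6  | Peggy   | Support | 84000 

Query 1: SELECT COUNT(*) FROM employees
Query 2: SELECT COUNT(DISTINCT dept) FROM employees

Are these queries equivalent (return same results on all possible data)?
No, not equivalent

Query 1 returns: [(6,)]
Query 2 returns: [(2,)]

Reason: COUNT(*) counts rows, COUNT(DISTINCT dept) counts unique depts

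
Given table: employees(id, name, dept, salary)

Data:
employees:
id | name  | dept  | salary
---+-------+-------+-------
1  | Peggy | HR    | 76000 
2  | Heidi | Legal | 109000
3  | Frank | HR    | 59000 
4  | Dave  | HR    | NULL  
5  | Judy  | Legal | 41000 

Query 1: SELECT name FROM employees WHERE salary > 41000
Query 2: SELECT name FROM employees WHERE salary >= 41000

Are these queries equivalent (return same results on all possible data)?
No, not equivalent

Query 1 returns: [('Peggy',), ('Heidi',), ('Frank',)]
Query 2 returns: [('Peggy',), ('Heidi',), ('Frank',), ('Judy',)]

Reason: > vs >= gives different results when salary = 41000 exists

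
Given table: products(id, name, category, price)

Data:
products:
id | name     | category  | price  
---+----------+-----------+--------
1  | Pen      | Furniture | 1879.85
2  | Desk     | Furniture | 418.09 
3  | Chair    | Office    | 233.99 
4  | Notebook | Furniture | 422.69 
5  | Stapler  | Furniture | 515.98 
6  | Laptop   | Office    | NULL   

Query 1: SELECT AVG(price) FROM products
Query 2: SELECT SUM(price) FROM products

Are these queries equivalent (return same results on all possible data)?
No, not equivalent

Query 1 returns: [(694.12,)]
Query 2 returns: [(3470.6,)]

Reason: AVG vs SUM give different aggregate values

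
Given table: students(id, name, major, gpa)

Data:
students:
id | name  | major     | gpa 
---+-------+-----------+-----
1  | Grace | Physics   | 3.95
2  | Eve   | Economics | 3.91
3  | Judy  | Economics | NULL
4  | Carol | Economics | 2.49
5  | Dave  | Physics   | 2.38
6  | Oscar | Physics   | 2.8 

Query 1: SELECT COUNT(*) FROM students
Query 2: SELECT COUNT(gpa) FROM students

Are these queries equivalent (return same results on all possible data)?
No, not equivalent

Query 1 returns: [(6,)]
Query 2 returns: [(5,)]

Reason: COUNT(*) includes NULLs, COUNT(column) excludes them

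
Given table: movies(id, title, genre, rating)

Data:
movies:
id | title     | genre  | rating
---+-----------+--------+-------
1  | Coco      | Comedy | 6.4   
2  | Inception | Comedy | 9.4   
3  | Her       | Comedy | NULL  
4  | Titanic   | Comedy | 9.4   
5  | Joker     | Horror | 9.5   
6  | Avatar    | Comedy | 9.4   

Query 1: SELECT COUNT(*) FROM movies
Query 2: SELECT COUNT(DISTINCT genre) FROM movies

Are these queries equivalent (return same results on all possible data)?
No, not equivalent

Query 1 returns: [(6,)]
Query 2 returns: [(2,)]

Reason: COUNT(*) counts rows, COUNT(DISTINCT genre) counts unique genres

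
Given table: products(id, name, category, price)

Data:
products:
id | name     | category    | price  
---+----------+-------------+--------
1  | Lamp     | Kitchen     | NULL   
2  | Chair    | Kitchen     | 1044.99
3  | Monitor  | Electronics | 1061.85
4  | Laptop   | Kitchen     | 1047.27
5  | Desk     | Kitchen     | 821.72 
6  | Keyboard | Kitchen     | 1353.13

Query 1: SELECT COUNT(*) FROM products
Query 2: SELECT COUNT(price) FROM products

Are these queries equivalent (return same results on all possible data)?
No, not equivalent

Query 1 returns: [(6,)]
Query 2 returns: [(5,)]

Reason: COUNT(*) includes NULLs, COUNT(column) excludes them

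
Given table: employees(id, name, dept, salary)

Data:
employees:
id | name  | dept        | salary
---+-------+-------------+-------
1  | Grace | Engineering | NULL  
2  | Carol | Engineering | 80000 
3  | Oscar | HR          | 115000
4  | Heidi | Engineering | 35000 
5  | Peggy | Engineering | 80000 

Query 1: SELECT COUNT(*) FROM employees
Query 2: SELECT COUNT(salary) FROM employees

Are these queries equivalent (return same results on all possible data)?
No, not equivalent

Query 1 returns: [(5,)]
Query 2 returns: [(4,)]

Reason: COUNT(*) includes NULLs, COUNT(column) excludes them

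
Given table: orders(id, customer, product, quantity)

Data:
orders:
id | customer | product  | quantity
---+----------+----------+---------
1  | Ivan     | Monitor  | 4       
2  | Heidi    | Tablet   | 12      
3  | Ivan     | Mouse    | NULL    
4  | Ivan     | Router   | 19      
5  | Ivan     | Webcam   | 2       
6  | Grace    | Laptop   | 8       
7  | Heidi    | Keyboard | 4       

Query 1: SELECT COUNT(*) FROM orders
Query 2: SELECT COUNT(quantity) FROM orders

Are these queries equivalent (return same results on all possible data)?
No, not equivalent

Query 1 returns: [(7,)]
Query 2 returns: [(6,)]

Reason: COUNT(*) includes NULLs, COUNT(column) excludes them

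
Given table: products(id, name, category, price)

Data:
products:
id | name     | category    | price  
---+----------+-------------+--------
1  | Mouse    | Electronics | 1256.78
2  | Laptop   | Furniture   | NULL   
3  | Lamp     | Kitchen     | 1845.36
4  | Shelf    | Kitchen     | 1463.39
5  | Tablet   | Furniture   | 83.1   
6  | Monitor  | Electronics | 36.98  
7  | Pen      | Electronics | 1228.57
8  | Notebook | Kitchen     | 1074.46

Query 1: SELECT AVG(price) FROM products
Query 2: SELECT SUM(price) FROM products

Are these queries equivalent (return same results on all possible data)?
No, not equivalent

Query 1 returns: [(998.3771428571429,)]
Query 2 returns: [(6988.64,)]

Reason: AVG vs SUM give different aggregate values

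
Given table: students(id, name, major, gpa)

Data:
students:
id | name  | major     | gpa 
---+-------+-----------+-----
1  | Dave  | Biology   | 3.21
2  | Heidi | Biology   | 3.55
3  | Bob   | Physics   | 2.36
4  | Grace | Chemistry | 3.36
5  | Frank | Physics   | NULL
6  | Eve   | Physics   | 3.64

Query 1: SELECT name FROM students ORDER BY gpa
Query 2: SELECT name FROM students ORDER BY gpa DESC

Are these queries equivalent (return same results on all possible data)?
No, not equivalent

Query 1 returns: [('Frank',), ('Bob',), ('Dave',), ('Grace',), ('Heidi',), ('Eve',)]
Query 2 returns: [('Eve',), ('Heidi',), ('Grace',), ('Dave',), ('Bob',), ('Frank',)]

Reason: ASC vs DESC gives opposite ordering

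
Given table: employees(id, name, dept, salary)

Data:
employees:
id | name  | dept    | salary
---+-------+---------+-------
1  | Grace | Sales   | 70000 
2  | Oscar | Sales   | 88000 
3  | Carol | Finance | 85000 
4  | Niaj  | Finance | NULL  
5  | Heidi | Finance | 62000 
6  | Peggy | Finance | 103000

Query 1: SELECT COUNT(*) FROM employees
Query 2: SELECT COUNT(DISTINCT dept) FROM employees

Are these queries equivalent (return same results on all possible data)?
No, not equivalent

Query 1 returns: [(6,)]
Query 2 returns: [(2,)]

Reason: COUNT(*) counts rows, COUNT(DISTINCT dept) counts unique depts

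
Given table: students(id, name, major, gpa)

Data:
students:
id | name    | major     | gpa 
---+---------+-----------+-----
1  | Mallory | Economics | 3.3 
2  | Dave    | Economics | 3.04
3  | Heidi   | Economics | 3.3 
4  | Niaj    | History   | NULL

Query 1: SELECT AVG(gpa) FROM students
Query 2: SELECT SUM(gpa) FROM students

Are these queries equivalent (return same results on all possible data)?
No, not equivalent

Query 1 returns: [(3.2133333333333334,)]
Query 2 returns: [(9.64,)]

Reason: AVG vs SUM give different aggregate values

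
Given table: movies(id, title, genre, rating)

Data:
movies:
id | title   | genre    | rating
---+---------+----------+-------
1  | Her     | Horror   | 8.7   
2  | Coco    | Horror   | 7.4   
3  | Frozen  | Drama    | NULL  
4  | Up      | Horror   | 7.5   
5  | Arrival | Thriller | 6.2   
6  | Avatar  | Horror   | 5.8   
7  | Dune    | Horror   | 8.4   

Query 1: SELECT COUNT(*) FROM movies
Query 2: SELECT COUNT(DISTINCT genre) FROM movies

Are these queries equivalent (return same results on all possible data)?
No, not equivalent

Query 1 returns: [(7,)]
Query 2 returns: [(3,)]

Reason: COUNT(*) counts rows, COUNT(DISTINCT genre) counts unique genres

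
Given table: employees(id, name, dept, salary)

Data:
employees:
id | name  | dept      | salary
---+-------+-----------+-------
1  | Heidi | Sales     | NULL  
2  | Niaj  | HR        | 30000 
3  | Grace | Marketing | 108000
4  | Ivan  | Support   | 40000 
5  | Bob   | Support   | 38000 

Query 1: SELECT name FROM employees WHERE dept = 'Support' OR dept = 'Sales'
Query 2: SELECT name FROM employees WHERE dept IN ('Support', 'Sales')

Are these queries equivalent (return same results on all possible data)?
Yes, equivalent

Both queries return: [('Bob',), ('Heidi',), ('Ivan',)]

Reason: OR vs IN are equivalent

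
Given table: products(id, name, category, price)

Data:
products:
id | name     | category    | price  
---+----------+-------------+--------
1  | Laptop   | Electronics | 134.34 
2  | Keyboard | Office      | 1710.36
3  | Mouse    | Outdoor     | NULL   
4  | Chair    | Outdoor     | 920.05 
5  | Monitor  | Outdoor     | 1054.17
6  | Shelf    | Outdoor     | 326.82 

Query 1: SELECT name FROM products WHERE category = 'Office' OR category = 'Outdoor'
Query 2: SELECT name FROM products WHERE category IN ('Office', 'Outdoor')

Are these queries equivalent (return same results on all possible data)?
Yes, equivalent

Both queries return: [('Chair',), ('Keyboard',), ('Monitor',), ('Mouse',), ('Shelf',)]

Reason: OR vs IN are equivalent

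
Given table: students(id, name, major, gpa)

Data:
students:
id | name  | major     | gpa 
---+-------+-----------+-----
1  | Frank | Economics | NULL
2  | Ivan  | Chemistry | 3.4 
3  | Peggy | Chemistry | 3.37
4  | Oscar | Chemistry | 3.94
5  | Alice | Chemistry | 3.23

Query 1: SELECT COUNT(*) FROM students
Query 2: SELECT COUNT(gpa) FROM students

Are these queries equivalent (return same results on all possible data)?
No, not equivalent

Query 1 returns: [(5,)]
Query 2 returns: [(4,)]

Reason: COUNT(*) includes NULLs, COUNT(column) excludes them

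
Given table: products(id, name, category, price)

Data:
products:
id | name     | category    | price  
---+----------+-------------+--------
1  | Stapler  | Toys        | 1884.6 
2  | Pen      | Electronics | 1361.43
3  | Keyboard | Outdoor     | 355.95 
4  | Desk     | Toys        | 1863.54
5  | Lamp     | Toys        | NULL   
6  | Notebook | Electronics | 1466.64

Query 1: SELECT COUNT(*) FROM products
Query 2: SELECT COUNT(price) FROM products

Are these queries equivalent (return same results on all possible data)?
No, not equivalent

Query 1 returns: [(6,)]
Query 2 returns: [(5,)]

Reason: COUNT(*) includes NULLs, COUNT(column) excludes them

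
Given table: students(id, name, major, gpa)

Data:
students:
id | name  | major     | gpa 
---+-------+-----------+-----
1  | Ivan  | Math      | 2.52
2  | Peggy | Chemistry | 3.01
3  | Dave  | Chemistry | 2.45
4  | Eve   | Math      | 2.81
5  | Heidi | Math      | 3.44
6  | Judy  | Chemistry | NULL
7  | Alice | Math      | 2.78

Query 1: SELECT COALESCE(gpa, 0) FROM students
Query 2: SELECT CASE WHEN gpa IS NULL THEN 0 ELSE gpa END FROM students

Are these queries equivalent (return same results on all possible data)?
Yes, equivalent

Both queries return: [(0,), (2.45,), (2.52,), (2.78,), (2.81,), (3.01,), (3.44,)]

Reason: COALESCE vs CASE for NULL handling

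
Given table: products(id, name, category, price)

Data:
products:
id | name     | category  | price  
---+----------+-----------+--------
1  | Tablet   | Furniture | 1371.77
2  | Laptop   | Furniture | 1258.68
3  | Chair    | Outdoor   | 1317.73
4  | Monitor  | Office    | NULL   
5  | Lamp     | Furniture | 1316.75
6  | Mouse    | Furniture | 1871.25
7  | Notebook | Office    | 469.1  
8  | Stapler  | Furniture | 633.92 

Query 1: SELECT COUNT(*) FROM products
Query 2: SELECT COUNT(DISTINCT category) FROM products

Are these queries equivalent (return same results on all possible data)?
No, not equivalent

Query 1 returns: [(8,)]
Query 2 returns: [(3,)]

Reason: COUNT(*) counts rows, COUNT(DISTINCT category) counts unique categorys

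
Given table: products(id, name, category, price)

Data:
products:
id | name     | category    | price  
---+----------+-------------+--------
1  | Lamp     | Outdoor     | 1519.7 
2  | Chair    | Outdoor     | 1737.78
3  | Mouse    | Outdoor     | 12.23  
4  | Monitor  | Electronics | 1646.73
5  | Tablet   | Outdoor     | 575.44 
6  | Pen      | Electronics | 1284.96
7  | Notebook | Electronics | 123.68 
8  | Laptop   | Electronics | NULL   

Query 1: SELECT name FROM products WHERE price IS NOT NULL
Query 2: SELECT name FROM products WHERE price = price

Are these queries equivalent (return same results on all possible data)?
Yes, equivalent

Both queries return: [('Chair',), ('Lamp',), ('Monitor',), ('Mouse',), ('Notebook',), ('Pen',), ('Tablet',)]

Reason: IS NOT NULL vs self-equality (both exclude NULLs)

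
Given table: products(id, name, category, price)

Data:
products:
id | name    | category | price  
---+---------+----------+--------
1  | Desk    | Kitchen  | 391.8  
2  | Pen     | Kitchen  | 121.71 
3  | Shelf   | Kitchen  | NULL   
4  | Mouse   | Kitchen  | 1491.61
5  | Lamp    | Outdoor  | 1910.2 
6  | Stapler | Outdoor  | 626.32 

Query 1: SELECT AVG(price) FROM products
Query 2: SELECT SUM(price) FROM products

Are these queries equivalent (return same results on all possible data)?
No, not equivalent

Query 1 returns: [(908.3280000000001,)]
Query 2 returns: [(4541.64,)]

Reason: AVG vs SUM give different aggregate values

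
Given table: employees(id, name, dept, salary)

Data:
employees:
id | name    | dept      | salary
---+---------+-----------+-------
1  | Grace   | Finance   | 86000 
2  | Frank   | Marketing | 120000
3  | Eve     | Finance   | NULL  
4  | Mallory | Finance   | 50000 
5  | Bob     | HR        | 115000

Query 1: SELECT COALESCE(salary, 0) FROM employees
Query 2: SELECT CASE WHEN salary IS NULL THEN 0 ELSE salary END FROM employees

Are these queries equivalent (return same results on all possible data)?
Yes, equivalent

Both queries return: [(0,), (50000,), (86000,), (115000,), (120000,)]

Reason: COALESCE vs CASE for NULL handling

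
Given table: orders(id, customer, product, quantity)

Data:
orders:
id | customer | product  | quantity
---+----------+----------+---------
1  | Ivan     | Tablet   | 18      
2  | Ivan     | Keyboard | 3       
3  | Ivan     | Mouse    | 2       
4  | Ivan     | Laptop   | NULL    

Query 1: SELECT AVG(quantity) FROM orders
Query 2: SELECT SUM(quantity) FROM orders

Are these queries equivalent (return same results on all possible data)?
No, not equivalent

Query 1 returns: [(7.666666666666667,)]
Query 2 returns: [(23,)]

Reason: AVG vs SUM give different aggregate values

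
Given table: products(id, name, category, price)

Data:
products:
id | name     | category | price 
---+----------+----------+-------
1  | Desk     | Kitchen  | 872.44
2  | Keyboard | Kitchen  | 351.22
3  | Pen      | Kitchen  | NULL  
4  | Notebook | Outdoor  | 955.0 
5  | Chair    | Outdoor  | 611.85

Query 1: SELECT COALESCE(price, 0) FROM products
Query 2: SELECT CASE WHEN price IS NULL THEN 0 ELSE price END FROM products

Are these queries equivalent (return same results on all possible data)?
Yes, equivalent

Both queries return: [(0,), (351.22,), (611.85,), (872.44,), (955.0,)]

Reason: COALESCE vs CASE for NULL handling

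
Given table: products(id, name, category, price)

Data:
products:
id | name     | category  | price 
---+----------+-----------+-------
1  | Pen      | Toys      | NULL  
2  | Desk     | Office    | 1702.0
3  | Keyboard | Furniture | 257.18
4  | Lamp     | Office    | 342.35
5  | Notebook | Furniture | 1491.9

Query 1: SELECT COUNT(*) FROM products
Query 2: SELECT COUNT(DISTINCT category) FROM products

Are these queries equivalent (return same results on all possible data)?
No, not equivalent

Query 1 returns: [(5,)]
Query 2 returns: [(3,)]

Reason: COUNT(*) counts rows, COUNT(DISTINCT category) counts unique categorys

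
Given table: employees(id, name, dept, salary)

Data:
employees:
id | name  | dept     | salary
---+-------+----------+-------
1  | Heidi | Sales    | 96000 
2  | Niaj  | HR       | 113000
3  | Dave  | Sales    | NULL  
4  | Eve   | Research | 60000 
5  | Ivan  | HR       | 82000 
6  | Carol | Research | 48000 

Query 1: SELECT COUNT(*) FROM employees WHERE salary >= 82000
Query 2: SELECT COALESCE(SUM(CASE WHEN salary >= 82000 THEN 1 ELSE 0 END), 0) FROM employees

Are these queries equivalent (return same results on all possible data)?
Yes, equivalent

Both queries return: [(3,)]

Reason: COUNT with WHERE vs conditional SUM (COALESCE handles empty-table NULL)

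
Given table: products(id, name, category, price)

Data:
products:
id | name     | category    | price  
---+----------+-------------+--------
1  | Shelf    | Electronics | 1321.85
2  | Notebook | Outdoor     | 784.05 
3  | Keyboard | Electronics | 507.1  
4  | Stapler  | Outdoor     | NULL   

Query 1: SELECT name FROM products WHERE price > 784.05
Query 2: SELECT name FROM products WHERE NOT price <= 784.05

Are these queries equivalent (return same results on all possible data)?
Yes, equivalent

Both queries return: [('Shelf',)]

Reason: Both filter price > 784.05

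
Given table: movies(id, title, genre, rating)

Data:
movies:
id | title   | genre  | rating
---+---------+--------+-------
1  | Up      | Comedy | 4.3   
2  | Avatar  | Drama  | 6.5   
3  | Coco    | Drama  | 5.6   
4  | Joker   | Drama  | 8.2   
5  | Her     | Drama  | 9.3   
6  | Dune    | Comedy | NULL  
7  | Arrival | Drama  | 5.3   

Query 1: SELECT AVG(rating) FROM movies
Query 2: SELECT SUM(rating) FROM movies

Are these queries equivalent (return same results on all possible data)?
No, not equivalent

Query 1 returns: [(6.533333333333334,)]
Query 2 returns: [(39.2,)]

Reason: AVG vs SUM give different aggregate values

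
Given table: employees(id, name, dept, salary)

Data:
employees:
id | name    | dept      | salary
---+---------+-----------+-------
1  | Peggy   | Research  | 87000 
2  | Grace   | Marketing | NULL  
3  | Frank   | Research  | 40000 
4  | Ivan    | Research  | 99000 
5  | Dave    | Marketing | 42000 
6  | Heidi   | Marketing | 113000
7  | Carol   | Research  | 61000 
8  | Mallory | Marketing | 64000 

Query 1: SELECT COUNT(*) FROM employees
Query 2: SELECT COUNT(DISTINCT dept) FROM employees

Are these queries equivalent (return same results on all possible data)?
No, not equivalent

Query 1 returns: [(8,)]
Query 2 returns: [(2,)]

Reason: COUNT(*) counts rows, COUNT(DISTINCT dept) counts unique depts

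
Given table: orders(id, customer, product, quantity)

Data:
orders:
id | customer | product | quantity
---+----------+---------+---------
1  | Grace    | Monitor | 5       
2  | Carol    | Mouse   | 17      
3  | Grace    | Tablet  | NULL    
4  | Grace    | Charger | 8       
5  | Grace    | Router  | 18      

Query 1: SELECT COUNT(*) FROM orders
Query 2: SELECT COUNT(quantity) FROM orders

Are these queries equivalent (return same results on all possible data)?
No, not equivalent

Query 1 returns: [(5,)]
Query 2 returns: [(4,)]

Reason: COUNT(*) includes NULLs, COUNT(column) excludes them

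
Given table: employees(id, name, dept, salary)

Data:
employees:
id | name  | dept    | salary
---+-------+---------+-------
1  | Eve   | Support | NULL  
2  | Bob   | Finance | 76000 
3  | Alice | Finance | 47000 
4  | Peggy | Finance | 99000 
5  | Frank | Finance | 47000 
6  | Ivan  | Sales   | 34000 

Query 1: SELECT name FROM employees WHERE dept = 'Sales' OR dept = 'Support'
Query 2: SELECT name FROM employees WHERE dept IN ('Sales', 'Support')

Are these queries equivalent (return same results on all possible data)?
Yes, equivalent

Both queries return: [('Eve',), ('Ivan',)]

Reason: OR vs IN are equivalent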